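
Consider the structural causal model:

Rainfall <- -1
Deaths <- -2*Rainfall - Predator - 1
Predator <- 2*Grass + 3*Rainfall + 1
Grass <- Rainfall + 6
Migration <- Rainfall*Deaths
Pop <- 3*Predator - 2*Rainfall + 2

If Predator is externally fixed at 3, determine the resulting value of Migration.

do(Predator=3) replaces the equation Predator <- 2*Grass + 3*Rainfall + 1 with the constant Predator = 3.
Deaths = -2*Rainfall - Predator - 1  [with Rainfall=-1, Predator=3]  = -2
Migration = Rainfall*Deaths  [with Rainfall=-1, Deaths=-2]  = 2

2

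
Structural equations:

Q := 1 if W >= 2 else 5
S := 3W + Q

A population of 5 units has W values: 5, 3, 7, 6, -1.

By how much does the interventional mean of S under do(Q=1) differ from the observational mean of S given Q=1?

-3.75

Every unit gets Q=1 under the intervention. S values become 16, 10, 22, 19, -2; E[S|do(Q=1)] = 13.
Conditioning on Q=1 selects the 4 unit(s) with W ∈ {5, 3, 7, 6}. Their S values: 16, 10, 22, 19. Mean = 16.75.
Difference = 13 − 16.75 = -3.75.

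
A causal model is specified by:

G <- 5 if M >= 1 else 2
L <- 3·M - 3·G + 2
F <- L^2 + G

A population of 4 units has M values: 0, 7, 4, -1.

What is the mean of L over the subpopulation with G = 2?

-5.5

Observing G=2 restricts to units where G's equation naturally yields 2: M ∈ {0, -1}. In that subpopulation L = -4, -7, mean -5.5.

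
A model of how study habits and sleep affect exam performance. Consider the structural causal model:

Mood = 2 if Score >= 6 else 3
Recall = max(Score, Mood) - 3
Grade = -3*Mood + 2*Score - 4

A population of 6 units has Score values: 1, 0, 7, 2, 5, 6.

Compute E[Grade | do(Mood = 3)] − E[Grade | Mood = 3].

Every unit gets Mood=3 under the intervention. Grade values become -11, -13, 1, -9, -3, -1; E[Grade|do(Mood=3)] = -6.
E[Grade|Mood=3] averages over only the 4 units with Mood=3 (Score = 1, 0, 2, 5): Grade = -11, -13, -9, -3, mean -9.
Difference = -6 − (-9) = 3.

3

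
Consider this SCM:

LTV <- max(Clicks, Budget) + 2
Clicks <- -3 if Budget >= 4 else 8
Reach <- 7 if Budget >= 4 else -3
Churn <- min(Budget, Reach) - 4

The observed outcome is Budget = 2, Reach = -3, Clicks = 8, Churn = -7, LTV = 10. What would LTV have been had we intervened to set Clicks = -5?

4

do(Clicks=-5) replaces the equation Clicks <- -3 if Budget >= 4 else 8 with the constant Clicks = -5.
LTV = max(Clicks, Budget) + 2  [with Clicks=-5, Budget=2]  = 4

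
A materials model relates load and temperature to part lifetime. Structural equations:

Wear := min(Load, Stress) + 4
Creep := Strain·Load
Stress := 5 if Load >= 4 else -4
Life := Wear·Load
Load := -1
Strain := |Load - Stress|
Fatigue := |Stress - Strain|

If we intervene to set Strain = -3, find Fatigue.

1

The intervention breaks the incoming arrows to Strain: Strain := |Load - Stress| no longer applies, and Strain = -3.
Stress = 5 if Load >= 4 else -4  [with Load=-1]  = -4
Fatigue = |Stress - Strain|  [with Stress=-4, Strain=-3]  = 1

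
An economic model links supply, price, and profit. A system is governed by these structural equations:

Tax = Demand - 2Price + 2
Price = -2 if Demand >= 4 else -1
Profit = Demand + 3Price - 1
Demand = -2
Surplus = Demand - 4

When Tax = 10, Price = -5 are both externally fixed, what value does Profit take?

The joint intervention fixes Tax = 10, Price = -5, removing each variable's own equation.
Profit = Demand + 3Price - 1  [with Demand=-2, Price=-5]  = -18

-18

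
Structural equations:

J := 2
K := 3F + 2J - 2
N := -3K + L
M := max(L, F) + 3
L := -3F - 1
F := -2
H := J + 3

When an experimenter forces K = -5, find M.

8

do(K=-5) replaces the equation K := 3F + 2J - 2 with the constant K = -5.
M is not downstream of the intervention, so its value is determined by the original equations.
L = -3F - 1  [with F=-2]  = 5
M = max(L, F) + 3  [with L=5, F=-2]  = 8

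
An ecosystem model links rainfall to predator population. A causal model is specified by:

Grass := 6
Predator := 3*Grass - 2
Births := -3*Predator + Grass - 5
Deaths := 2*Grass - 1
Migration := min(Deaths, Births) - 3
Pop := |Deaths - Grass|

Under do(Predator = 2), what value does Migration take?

-8

do(Predator=2) replaces the equation Predator := 3*Grass - 2 with the constant Predator = 2.
Births = -3*Predator + Grass - 5  [with Predator=2, Grass=6]  = -5
Deaths = 2*Grass - 1  [with Grass=6]  = 11
Migration = min(Deaths, Births) - 3  [with Deaths=11, Births=-5]  = -8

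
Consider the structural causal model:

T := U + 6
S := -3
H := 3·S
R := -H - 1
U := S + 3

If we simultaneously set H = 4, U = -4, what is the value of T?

Setting H = 4, U = -4 by intervention discards those variables' equations.
T = U + 6  [with U=-4]  = 2

2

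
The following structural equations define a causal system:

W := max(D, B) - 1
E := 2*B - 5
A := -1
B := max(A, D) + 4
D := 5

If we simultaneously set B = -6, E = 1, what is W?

The joint intervention fixes B = -6, E = 1, removing each variable's own equation.
W = max(D, B) - 1  [with D=5, B=-6]  = 4

4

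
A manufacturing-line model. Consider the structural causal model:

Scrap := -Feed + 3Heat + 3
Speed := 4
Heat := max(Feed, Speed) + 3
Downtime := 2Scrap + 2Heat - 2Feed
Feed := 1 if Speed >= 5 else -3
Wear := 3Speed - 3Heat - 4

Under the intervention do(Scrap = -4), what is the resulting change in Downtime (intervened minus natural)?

-62

The intervention breaks the incoming arrows to Scrap: Scrap := -Feed + 3Heat + 3 no longer applies, and Scrap = -4.
Feed = 1 if Speed >= 5 else -3  [with Speed=4]  = -3
Heat = max(Feed, Speed) + 3  [with Feed=-3, Speed=4]  = 7
Downtime = 2Scrap + 2Heat - 2Feed  [with Scrap=-4, Heat=7, Feed=-3]  = 12
Without intervention: Feed = 1 if Speed >= 5 else -3  [with Speed=4]  = -3; Heat = max(Feed, Speed) + 3  [with Feed=-3, Speed=4]  = 7; Scrap = -Feed + 3Heat + 3  [with Feed=-3, Heat=7]  = 27; Downtime = 2Scrap + 2Heat - 2Feed  [with Scrap=27, Heat=7, Feed=-3]  = 74.
Change = 12 − 74 = -62.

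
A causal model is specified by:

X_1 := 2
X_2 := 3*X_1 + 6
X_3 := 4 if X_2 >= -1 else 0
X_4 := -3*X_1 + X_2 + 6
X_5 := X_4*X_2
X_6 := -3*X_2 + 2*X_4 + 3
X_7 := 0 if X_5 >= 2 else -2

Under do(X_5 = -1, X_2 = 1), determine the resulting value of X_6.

2

The joint intervention fixes X_5 = -1, X_2 = 1, removing each variable's own equation.
X_4 = -3*X_1 + X_2 + 6  [with X_1=2, X_2=1]  = 1
X_6 = -3*X_2 + 2*X_4 + 3  [with X_2=1, X_4=1]  = 2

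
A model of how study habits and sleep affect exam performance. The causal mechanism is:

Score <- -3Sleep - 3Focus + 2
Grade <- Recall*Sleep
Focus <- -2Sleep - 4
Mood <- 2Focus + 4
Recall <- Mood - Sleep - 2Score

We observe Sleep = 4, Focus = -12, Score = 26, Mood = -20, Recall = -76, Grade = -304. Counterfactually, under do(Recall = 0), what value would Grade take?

The intervention breaks the incoming arrows to Recall: Recall <- Mood - Sleep - 2Score no longer applies, and Recall = 0.
Grade = Recall*Sleep  [with Recall=0, Sleep=4]  = 0

0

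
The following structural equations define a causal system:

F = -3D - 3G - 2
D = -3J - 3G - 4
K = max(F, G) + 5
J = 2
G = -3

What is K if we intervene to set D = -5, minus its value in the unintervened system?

do(D=-5) replaces the equation D = -3J - 3G - 4 with the constant D = -5.
F = -3D - 3G - 2  [with D=-5, G=-3]  = 22
K = max(F, G) + 5  [with F=22, G=-3]  = 27
Without intervention: D = -3J - 3G - 4  [with J=2, G=-3]  = -1; F = -3D - 3G - 2  [with D=-1, G=-3]  = 10; K = max(F, G) + 5  [with F=10, G=-3]  = 15.
Change = 27 − 15 = 12.

12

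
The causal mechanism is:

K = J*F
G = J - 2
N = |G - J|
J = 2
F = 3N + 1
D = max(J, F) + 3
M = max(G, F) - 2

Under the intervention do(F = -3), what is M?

Under do(F=-3), the mechanism F = 3N + 1 is discarded; F is fixed at -3.
G = J - 2  [with J=2]  = 0
M = max(G, F) - 2  [with G=0, F=-3]  = -2

-2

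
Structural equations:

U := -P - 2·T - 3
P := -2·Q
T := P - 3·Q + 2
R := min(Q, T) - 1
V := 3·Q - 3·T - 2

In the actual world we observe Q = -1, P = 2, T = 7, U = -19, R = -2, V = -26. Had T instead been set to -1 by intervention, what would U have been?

The intervention breaks the incoming arrows to T: T := P - 3·Q + 2 no longer applies, and T = -1.
P = -2·Q  [with Q=-1]  = 2
U = -P - 2·T - 3  [with P=2, T=-1]  = -3

-3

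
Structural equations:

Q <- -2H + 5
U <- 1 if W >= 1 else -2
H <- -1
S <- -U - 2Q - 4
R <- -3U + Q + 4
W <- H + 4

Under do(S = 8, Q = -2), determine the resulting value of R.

The joint intervention fixes S = 8, Q = -2, removing each variable's own equation.
W = H + 4  [with H=-1]  = 3
U = 1 if W >= 1 else -2  [with W=3]  = 1
R = -3U + Q + 4  [with U=1, Q=-2]  = -1

-1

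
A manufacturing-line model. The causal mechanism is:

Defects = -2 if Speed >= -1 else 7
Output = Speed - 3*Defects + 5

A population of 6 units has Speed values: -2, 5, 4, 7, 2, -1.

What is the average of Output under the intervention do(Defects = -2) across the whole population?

13.5

The intervention sets Defects=-2 in all 6 units regardless of Speed. Recomputing Output per unit gives 9, 16, 15, 18, 13, 10; average 13.5.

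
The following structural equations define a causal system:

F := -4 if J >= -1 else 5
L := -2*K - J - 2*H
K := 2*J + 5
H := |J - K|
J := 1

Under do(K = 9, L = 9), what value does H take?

Under do(K = 9, L = 9), each intervened variable's structural equation is replaced by its fixed value.
H = |J - K|  [with J=1, K=9]  = 8

8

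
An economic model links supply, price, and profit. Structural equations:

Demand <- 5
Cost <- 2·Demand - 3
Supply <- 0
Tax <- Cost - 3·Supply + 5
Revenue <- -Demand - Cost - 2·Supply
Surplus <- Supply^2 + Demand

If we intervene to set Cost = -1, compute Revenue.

The intervention breaks the incoming arrows to Cost: Cost <- 2·Demand - 3 no longer applies, and Cost = -1.
Revenue = -Demand - Cost - 2·Supply  [with Demand=5, Cost=-1, Supply=0]  = -4

-4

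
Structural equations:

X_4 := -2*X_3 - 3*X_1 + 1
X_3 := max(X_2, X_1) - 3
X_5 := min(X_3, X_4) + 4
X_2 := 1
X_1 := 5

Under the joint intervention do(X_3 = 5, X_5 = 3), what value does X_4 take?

The joint intervention fixes X_3 = 5, X_5 = 3, removing each variable's own equation.
X_4 = -2*X_3 - 3*X_1 + 1  [with X_3=5, X_1=5]  = -24

-24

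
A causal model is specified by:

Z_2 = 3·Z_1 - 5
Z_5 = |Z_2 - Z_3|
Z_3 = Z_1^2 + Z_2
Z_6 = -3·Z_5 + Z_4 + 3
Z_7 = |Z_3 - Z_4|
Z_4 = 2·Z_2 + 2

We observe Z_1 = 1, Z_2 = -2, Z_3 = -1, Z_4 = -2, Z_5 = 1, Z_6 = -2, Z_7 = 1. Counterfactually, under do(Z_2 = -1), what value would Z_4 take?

0

Under do(Z_2=-1), the mechanism Z_2 = 3·Z_1 - 5 is discarded; Z_2 is fixed at -1.
Z_4 = 2·Z_2 + 2  [with Z_2=-1]  = 0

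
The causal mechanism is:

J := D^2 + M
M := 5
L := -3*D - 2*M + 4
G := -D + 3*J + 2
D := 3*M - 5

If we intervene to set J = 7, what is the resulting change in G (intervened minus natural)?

-294

do(J=7) replaces the equation J := D^2 + M with the constant J = 7.
D = 3*M - 5  [with M=5]  = 10
G = -D + 3*J + 2  [with D=10, J=7]  = 13
Without intervention: D = 3*M - 5  [with M=5]  = 10; J = D^2 + M  [with D=10, M=5]  = 105; G = -D + 3*J + 2  [with D=10, J=105]  = 307.
Change = 13 − 307 = -294.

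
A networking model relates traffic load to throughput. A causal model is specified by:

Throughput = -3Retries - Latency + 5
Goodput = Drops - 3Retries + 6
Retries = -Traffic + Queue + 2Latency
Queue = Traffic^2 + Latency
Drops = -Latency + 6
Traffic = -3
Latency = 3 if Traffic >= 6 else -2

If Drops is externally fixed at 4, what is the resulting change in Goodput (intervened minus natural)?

-4

The intervention breaks the incoming arrows to Drops: Drops = -Latency + 6 no longer applies, and Drops = 4.
Latency = 3 if Traffic >= 6 else -2  [with Traffic=-3]  = -2
Queue = Traffic^2 + Latency  [with Traffic=-3, Latency=-2]  = 7
Retries = -Traffic + Queue + 2Latency  [with Traffic=-3, Queue=7, Latency=-2]  = 6
Goodput = Drops - 3Retries + 6  [with Drops=4, Retries=6]  = -8
Without intervention: Latency = 3 if Traffic >= 6 else -2  [with Traffic=-3]  = -2; Queue = Traffic^2 + Latency  [with Traffic=-3, Latency=-2]  = 7; Drops = -Latency + 6  [with Latency=-2]  = 8; Retries = -Traffic + Queue + 2Latency  [with Traffic=-3, Queue=7, Latency=-2]  = 6; Goodput = Drops - 3Retries + 6  [with Drops=8, Retries=6]  = -4.
Change = -8 − (-4) = -4.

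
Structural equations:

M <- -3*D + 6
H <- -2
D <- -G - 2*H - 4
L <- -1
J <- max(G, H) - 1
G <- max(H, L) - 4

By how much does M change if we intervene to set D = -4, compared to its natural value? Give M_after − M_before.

Under do(D=-4), the mechanism D <- -G - 2*H - 4 is discarded; D is fixed at -4.
M = -3*D + 6  [with D=-4]  = 18
Without intervention: G = max(H, L) - 4  [with H=-2, L=-1]  = -5; D = -G - 2*H - 4  [with G=-5, H=-2]  = 5; M = -3*D + 6  [with D=5]  = -9.
Change = 18 − (-9) = 27.

27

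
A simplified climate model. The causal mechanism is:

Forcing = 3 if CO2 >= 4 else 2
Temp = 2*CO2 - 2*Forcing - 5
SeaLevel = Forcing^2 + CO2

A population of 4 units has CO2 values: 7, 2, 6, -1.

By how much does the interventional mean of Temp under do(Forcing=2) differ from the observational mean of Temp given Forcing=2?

6

The intervention sets Forcing=2 in all 4 units regardless of CO2. Recomputing Temp per unit gives 5, -5, 3, -11; average -2.
Observing Forcing=2 restricts to units where Forcing's equation naturally yields 2: CO2 ∈ {2, -1}. In that subpopulation Temp = -5, -11, mean -8.
Difference = -2 − (-8) = 6.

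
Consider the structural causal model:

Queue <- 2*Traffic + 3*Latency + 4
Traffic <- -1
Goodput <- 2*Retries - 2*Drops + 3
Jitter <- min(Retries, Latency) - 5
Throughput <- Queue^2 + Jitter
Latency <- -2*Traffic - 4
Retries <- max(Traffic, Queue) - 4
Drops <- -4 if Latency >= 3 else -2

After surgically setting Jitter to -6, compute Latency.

do(Jitter=-6) replaces the equation Jitter <- min(Retries, Latency) - 5 with the constant Jitter = -6.
Latency is not downstream of the intervention, so its value is determined by the original equations.
Latency = -2*Traffic - 4  [with Traffic=-1]  = -2

-2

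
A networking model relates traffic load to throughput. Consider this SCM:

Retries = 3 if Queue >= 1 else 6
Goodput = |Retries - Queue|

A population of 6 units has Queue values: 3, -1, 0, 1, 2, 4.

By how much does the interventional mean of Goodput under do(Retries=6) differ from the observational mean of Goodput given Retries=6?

-2

Every unit gets Retries=6 under the intervention. Goodput values become 3, 7, 6, 5, 4, 2; E[Goodput|do(Retries=6)] = 4.5.
Observing Retries=6 restricts to units where Retries's equation naturally yields 6: Queue ∈ {-1, 0}. In that subpopulation Goodput = 7, 6, mean 6.5.
Difference = 4.5 − 6.5 = -2.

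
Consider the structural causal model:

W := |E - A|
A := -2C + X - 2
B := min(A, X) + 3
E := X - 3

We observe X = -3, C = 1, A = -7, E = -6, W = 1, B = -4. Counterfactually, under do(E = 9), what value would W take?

Intervening sets E = 9 and removes its equation (E := X - 3).
A = -2C + X - 2  [with C=1, X=-3]  = -7
W = |E - A|  [with E=9, A=-7]  = 16

16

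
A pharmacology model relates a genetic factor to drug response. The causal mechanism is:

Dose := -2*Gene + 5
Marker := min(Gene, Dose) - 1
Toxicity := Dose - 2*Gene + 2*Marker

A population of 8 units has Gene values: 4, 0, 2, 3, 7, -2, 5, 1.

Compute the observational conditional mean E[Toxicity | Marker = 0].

-1

Observing Marker=0 restricts to units where Marker's equation naturally yields 0: Gene ∈ {2, 1}. In that subpopulation Toxicity = -3, 1, mean -1.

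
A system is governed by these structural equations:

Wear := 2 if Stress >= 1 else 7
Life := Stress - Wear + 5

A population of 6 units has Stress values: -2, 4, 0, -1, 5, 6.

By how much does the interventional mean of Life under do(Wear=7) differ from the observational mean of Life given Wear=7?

3

The intervention sets Wear=7 in all 6 units regardless of Stress. Recomputing Life per unit gives -4, 2, -2, -3, 3, 4; average 0.
E[Life|Wear=7] averages over only the 3 units with Wear=7 (Stress = -2, 0, -1): Life = -4, -2, -3, mean -3.
Difference = 0 − (-3) = 3.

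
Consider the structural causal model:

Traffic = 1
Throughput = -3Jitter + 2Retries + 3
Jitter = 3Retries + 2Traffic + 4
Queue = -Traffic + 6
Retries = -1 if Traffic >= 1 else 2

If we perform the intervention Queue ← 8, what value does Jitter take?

Under do(Queue=8), the mechanism Queue = -Traffic + 6 is discarded; Queue is fixed at 8.
Since Jitter is not a descendant of the intervened variable, it is unaffected.
Retries = -1 if Traffic >= 1 else 2  [with Traffic=1]  = -1
Jitter = 3Retries + 2Traffic + 4  [with Retries=-1, Traffic=1]  = 3

3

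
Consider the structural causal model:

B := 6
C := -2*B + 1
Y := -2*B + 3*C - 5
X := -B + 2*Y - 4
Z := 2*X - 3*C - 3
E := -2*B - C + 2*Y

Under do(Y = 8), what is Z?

42

do(Y=8) replaces the equation Y := -2*B + 3*C - 5 with the constant Y = 8.
C = -2*B + 1  [with B=6]  = -11
X = -B + 2*Y - 4  [with B=6, Y=8]  = 6
Z = 2*X - 3*C - 3  [with X=6, C=-11]  = 42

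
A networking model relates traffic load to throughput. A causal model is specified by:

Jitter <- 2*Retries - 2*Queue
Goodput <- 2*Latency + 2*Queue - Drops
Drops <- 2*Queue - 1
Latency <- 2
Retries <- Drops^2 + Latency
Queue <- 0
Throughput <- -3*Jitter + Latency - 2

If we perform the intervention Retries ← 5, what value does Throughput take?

Under do(Retries=5), the mechanism Retries <- Drops^2 + Latency is discarded; Retries is fixed at 5.
Jitter = 2*Retries - 2*Queue  [with Retries=5, Queue=0]  = 10
Throughput = -3*Jitter + Latency - 2  [with Jitter=10, Latency=2]  = -30

-30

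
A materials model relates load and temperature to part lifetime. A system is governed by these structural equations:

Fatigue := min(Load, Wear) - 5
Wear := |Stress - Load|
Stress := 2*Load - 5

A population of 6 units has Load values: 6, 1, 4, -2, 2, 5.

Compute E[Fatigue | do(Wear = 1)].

-4.5

Every unit gets Wear=1 under the intervention. Fatigue values become -4, -4, -4, -7, -4, -4; E[Fatigue|do(Wear=1)] = -4.5.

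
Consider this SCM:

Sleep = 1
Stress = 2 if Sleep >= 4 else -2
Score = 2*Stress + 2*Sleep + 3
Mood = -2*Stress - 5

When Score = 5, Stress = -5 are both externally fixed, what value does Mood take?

5

The joint intervention fixes Score = 5, Stress = -5, removing each variable's own equation.
Mood = -2*Stress - 5  [with Stress=-5]  = 5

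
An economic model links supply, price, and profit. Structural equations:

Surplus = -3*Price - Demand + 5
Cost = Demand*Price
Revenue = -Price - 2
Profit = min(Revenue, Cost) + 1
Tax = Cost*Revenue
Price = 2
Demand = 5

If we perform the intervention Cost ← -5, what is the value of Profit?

The intervention breaks the incoming arrows to Cost: Cost = Demand*Price no longer applies, and Cost = -5.
Revenue = -Price - 2  [with Price=2]  = -4
Profit = min(Revenue, Cost) + 1  [with Revenue=-4, Cost=-5]  = -4

-4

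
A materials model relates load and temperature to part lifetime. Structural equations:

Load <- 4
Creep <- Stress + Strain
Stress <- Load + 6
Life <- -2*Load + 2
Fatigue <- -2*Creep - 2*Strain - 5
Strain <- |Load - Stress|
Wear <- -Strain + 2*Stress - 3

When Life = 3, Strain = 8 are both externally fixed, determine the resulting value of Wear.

Under do(Life = 3, Strain = 8), each intervened variable's structural equation is replaced by its fixed value.
Stress = Load + 6  [with Load=4]  = 10
Wear = -Strain + 2*Stress - 3  [with Strain=8, Stress=10]  = 9

9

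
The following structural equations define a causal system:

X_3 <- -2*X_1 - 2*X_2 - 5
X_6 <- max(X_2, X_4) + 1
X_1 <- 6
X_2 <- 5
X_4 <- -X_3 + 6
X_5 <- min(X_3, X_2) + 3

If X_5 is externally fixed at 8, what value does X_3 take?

-27

do(X_5=8) replaces the equation X_5 <- min(X_3, X_2) + 3 with the constant X_5 = 8.
X_3 is not downstream of the intervention, so its value is determined by the original equations.
X_3 = -2*X_1 - 2*X_2 - 5  [with X_1=6, X_2=5]  = -27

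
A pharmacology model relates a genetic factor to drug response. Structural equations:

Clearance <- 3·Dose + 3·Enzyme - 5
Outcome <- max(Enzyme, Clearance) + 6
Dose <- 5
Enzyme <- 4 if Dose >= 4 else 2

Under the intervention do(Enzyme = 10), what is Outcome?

46

Under do(Enzyme=10), the mechanism Enzyme <- 4 if Dose >= 4 else 2 is discarded; Enzyme is fixed at 10.
Clearance = 3·Dose + 3·Enzyme - 5  [with Dose=5, Enzyme=10]  = 40
Outcome = max(Enzyme, Clearance) + 6  [with Enzyme=10, Clearance=40]  = 46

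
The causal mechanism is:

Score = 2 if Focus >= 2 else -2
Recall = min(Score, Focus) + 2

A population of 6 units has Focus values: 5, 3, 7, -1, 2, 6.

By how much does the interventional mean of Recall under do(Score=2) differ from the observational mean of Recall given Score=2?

Every unit gets Score=2 under the intervention. Recall values become 4, 4, 4, 1, 4, 4; E[Recall|do(Score=2)] = 3.5.
Conditioning on Score=2 selects the 5 unit(s) with Focus ∈ {5, 3, 7, 2, 6}. Their Recall values: 4, 4, 4, 4, 4. Mean = 4.
Difference = 3.5 − 4 = -0.5.

-0.5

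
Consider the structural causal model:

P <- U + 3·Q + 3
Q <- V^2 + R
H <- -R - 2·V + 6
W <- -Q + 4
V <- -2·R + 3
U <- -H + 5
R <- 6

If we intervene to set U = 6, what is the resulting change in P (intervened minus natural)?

Under do(U=6), the mechanism U <- -H + 5 is discarded; U is fixed at 6.
V = -2·R + 3  [with R=6]  = -9
Q = V^2 + R  [with V=-9, R=6]  = 87
P = U + 3·Q + 3  [with U=6, Q=87]  = 270
Without intervention: V = -2·R + 3  [with R=6]  = -9; Q = V^2 + R  [with V=-9, R=6]  = 87; H = -R - 2·V + 6  [with R=6, V=-9]  = 18; U = -H + 5  [with H=18]  = -13; P = U + 3·Q + 3  [with U=-13, Q=87]  = 251.
Change = 270 − 251 = 19.

19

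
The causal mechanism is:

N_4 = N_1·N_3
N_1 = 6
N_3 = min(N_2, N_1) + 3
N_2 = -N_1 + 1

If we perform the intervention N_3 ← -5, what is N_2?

-5

Under do(N_3=-5), the mechanism N_3 = min(N_2, N_1) + 3 is discarded; N_3 is fixed at -5.
Since N_2 is not a descendant of the intervened variable, it is unaffected.
N_2 = -N_1 + 1  [with N_1=6]  = -5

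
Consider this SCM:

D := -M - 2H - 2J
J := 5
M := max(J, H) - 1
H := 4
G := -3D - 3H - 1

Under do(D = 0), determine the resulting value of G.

Intervening sets D = 0 and removes its equation (D := -M - 2H - 2J).
G = -3D - 3H - 1  [with D=0, H=4]  = -13

-13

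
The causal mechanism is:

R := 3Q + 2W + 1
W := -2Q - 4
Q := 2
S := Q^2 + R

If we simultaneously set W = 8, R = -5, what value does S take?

-1

Setting W = 8, R = -5 by intervention discards those variables' equations.
S = Q^2 + R  [with Q=2, R=-5]  = -1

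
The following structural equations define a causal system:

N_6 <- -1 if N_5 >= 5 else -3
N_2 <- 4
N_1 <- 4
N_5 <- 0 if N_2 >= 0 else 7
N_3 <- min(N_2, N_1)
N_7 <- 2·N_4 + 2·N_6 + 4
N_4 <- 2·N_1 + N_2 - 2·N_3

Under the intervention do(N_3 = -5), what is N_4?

22

The intervention breaks the incoming arrows to N_3: N_3 <- min(N_2, N_1) no longer applies, and N_3 = -5.
N_4 = 2·N_1 + N_2 - 2·N_3  [with N_1=4, N_2=4, N_3=-5]  = 22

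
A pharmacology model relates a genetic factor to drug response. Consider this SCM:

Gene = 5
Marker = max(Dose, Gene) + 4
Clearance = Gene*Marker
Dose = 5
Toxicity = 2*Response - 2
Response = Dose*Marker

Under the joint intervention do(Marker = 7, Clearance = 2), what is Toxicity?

68

The joint intervention fixes Marker = 7, Clearance = 2, removing each variable's own equation.
Response = Dose*Marker  [with Dose=5, Marker=7]  = 35
Toxicity = 2*Response - 2  [with Response=35]  = 68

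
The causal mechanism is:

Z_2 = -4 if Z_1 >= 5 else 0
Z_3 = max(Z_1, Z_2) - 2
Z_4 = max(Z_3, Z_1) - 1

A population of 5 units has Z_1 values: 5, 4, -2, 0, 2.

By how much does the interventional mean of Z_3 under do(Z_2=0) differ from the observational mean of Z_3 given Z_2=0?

0.7

Under do(Z_2=0), Z_2's equation is replaced by Z_2=0 for every unit. Per-unit Z_3: 3, 2, -2, -2, 0. Mean = 0.2.
Conditioning on Z_2=0 selects the 4 unit(s) with Z_1 ∈ {4, -2, 0, 2}. Their Z_3 values: 2, -2, -2, 0. Mean = -0.5.
Difference = 0.2 − (-0.5) = 0.7.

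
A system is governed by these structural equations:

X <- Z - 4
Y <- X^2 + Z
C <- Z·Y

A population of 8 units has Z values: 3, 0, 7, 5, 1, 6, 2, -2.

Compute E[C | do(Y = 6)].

The intervention sets Y=6 in all 8 units regardless of Z. Recomputing C per unit gives 18, 0, 42, 30, 6, 36, 12, -12; average 16.5.

16.5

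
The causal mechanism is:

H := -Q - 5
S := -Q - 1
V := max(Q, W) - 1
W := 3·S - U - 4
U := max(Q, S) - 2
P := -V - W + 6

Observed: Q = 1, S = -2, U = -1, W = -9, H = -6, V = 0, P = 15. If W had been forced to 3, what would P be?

The intervention breaks the incoming arrows to W: W := 3·S - U - 4 no longer applies, and W = 3.
V = max(Q, W) - 1  [with Q=1, W=3]  = 2
P = -V - W + 6  [with V=2, W=3]  = 1

1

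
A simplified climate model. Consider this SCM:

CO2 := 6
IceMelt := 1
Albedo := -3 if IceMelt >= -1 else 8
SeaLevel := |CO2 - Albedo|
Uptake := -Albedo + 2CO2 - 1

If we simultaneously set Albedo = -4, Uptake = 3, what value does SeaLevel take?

The joint intervention fixes Albedo = -4, Uptake = 3, removing each variable's own equation.
SeaLevel = |CO2 - Albedo|  [with CO2=6, Albedo=-4]  = 10

10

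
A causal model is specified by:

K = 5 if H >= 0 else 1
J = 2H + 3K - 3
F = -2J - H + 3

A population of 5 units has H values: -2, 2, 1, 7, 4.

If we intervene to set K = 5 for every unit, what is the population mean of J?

Under do(K=5), K's equation is replaced by K=5 for every unit. Per-unit J: 8, 16, 14, 26, 20. Mean = 16.8.

16.8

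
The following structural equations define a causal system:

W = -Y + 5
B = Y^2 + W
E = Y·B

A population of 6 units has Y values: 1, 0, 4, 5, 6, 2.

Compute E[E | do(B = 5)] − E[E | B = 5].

12.5

Under do(B=5), B's equation is replaced by B=5 for every unit. Per-unit E: 5, 0, 20, 25, 30, 10. Mean = 15.
E[E|B=5] averages over only the 2 units with B=5 (Y = 1, 0): E = 5, 0, mean 2.5.
Difference = 15 − 2.5 = 12.5.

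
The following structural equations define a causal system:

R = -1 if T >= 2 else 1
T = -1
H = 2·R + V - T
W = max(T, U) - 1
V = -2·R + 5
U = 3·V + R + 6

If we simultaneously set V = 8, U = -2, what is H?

11

Setting V = 8, U = -2 by intervention discards those variables' equations.
R = -1 if T >= 2 else 1  [with T=-1]  = 1
H = 2·R + V - T  [with R=1, V=8, T=-1]  = 11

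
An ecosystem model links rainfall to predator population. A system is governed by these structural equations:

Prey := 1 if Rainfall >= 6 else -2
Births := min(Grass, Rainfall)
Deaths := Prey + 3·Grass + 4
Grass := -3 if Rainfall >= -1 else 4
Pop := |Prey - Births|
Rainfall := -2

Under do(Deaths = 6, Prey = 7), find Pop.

9

The joint intervention fixes Deaths = 6, Prey = 7, removing each variable's own equation.
Grass = -3 if Rainfall >= -1 else 4  [with Rainfall=-2]  = 4
Births = min(Grass, Rainfall)  [with Grass=4, Rainfall=-2]  = -2
Pop = |Prey - Births|  [with Prey=7, Births=-2]  = 9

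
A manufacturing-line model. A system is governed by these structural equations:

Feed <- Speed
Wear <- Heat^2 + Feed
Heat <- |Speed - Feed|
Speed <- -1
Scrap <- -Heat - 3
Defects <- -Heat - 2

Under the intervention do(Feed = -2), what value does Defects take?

-3

do(Feed=-2) replaces the equation Feed <- Speed with the constant Feed = -2.
Heat = |Speed - Feed|  [with Speed=-1, Feed=-2]  = 1
Defects = -Heat - 2  [with Heat=1]  = -3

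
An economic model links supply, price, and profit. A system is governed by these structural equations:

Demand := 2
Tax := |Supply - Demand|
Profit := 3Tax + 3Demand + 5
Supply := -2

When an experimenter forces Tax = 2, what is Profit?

The intervention breaks the incoming arrows to Tax: Tax := |Supply - Demand| no longer applies, and Tax = 2.
Profit = 3Tax + 3Demand + 5  [with Tax=2, Demand=2]  = 17

17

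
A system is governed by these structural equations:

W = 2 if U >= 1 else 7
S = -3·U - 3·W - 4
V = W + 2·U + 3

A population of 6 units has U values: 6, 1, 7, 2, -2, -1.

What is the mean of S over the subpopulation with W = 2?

-22

Conditioning on W=2 selects the 4 unit(s) with U ∈ {6, 1, 7, 2}. Their S values: -28, -13, -31, -16. Mean = -22.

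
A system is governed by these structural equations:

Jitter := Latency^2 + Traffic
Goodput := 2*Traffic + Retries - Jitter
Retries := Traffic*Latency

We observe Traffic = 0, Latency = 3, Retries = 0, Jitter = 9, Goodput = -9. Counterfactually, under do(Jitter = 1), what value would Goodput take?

Intervening sets Jitter = 1 and removes its equation (Jitter := Latency^2 + Traffic).
Retries = Traffic*Latency  [with Traffic=0, Latency=3]  = 0
Goodput = 2*Traffic + Retries - Jitter  [with Traffic=0, Retries=0, Jitter=1]  = -1

-1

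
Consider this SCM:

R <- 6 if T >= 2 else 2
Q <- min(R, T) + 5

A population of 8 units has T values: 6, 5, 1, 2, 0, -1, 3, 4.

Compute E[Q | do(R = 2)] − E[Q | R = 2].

1.25

The intervention sets R=2 in all 8 units regardless of T. Recomputing Q per unit gives 7, 7, 6, 7, 5, 4, 7, 7; average 6.25.
Observing R=2 restricts to units where R's equation naturally yields 2: T ∈ {1, 0, -1}. In that subpopulation Q = 6, 5, 4, mean 5.
Difference = 6.25 − 5 = 1.25.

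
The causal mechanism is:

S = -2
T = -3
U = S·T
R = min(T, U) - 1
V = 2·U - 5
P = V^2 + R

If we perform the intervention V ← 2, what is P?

0

The intervention breaks the incoming arrows to V: V = 2·U - 5 no longer applies, and V = 2.
U = S·T  [with S=-2, T=-3]  = 6
R = min(T, U) - 1  [with T=-3, U=6]  = -4
P = V^2 + R  [with V=2, R=-4]  = 0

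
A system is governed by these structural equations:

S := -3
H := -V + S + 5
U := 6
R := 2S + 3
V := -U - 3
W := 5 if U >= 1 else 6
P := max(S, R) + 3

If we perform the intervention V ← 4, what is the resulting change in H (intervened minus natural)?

Under do(V=4), the mechanism V := -U - 3 is discarded; V is fixed at 4.
H = -V + S + 5  [with V=4, S=-3]  = -2
Without intervention: V = -U - 3  [with U=6]  = -9; H = -V + S + 5  [with V=-9, S=-3]  = 11.
Change = -2 − 11 = -13.

-13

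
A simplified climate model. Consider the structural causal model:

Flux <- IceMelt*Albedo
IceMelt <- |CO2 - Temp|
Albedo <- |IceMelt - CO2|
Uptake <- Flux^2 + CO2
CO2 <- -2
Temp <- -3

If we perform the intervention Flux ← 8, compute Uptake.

The intervention breaks the incoming arrows to Flux: Flux <- IceMelt*Albedo no longer applies, and Flux = 8.
Uptake = Flux^2 + CO2  [with Flux=8, CO2=-2]  = 62

62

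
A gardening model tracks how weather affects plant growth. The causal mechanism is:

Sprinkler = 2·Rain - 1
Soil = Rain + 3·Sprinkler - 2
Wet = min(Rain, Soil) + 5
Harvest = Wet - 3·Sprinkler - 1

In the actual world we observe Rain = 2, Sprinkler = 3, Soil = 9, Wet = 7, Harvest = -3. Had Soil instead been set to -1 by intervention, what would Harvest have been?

do(Soil=-1) replaces the equation Soil = Rain + 3·Sprinkler - 2 with the constant Soil = -1.
Sprinkler = 2·Rain - 1  [with Rain=2]  = 3
Wet = min(Rain, Soil) + 5  [with Rain=2, Soil=-1]  = 4
Harvest = Wet - 3·Sprinkler - 1  [with Wet=4, Sprinkler=3]  = -6

-6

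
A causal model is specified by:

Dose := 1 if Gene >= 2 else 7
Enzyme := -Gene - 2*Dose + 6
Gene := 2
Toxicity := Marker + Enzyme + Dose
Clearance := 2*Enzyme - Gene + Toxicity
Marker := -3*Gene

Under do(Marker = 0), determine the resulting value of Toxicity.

3

Intervening sets Marker = 0 and removes its equation (Marker := -3*Gene).
Dose = 1 if Gene >= 2 else 7  [with Gene=2]  = 1
Enzyme = -Gene - 2*Dose + 6  [with Gene=2, Dose=1]  = 2
Toxicity = Marker + Enzyme + Dose  [with Marker=0, Enzyme=2, Dose=1]  = 3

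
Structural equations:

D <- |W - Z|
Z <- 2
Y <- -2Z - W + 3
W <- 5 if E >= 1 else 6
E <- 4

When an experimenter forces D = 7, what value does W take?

do(D=7) replaces the equation D <- |W - Z| with the constant D = 7.
W is not downstream of the intervention, so its value is determined by the original equations.
W = 5 if E >= 1 else 6  [with E=4]  = 5

5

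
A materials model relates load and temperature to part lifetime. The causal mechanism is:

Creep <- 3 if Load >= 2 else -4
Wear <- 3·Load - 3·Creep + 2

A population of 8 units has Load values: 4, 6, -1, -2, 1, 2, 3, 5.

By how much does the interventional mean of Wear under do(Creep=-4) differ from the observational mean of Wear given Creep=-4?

8.75

The intervention sets Creep=-4 in all 8 units regardless of Load. Recomputing Wear per unit gives 26, 32, 11, 8, 17, 20, 23, 29; average 20.75.
Observing Creep=-4 restricts to units where Creep's equation naturally yields -4: Load ∈ {-1, -2, 1}. In that subpopulation Wear = 11, 8, 17, mean 12.
Difference = 20.75 − 12 = 8.75.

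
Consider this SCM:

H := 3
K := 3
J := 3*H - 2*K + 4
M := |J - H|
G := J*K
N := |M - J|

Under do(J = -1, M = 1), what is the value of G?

-3

Setting J = -1, M = 1 by intervention discards those variables' equations.
G = J*K  [with J=-1, K=3]  = -3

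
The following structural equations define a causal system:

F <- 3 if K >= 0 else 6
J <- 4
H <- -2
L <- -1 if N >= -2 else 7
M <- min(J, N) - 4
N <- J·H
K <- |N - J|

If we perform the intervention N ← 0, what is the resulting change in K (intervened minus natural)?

-8

do(N=0) replaces the equation N <- J·H with the constant N = 0.
K = |N - J|  [with N=0, J=4]  = 4
Without intervention: N = J·H  [with J=4, H=-2]  = -8; K = |N - J|  [with N=-8, J=4]  = 12.
Change = 4 − 12 = -8.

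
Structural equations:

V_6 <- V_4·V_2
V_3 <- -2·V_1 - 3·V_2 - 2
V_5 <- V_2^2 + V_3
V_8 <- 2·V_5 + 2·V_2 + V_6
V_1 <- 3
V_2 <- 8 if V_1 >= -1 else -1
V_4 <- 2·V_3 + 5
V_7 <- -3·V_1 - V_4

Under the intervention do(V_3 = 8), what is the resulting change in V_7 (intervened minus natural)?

-80

The intervention breaks the incoming arrows to V_3: V_3 <- -2·V_1 - 3·V_2 - 2 no longer applies, and V_3 = 8.
V_4 = 2·V_3 + 5  [with V_3=8]  = 21
V_7 = -3·V_1 - V_4  [with V_1=3, V_4=21]  = -30
Without intervention: V_2 = 8 if V_1 >= -1 else -1  [with V_1=3]  = 8; V_3 = -2·V_1 - 3·V_2 - 2  [with V_1=3, V_2=8]  = -32; V_4 = 2·V_3 + 5  [with V_3=-32]  = -59; V_7 = -3·V_1 - V_4  [with V_1=3, V_4=-59]  = 50.
Change = -30 − 50 = -80.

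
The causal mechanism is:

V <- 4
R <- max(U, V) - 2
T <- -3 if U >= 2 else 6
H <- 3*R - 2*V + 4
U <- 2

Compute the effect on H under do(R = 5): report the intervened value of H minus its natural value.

9

do(R=5) replaces the equation R <- max(U, V) - 2 with the constant R = 5.
H = 3*R - 2*V + 4  [with R=5, V=4]  = 11
Without intervention: R = max(U, V) - 2  [with U=2, V=4]  = 2; H = 3*R - 2*V + 4  [with R=2, V=4]  = 2.
Change = 11 − 2 = 9.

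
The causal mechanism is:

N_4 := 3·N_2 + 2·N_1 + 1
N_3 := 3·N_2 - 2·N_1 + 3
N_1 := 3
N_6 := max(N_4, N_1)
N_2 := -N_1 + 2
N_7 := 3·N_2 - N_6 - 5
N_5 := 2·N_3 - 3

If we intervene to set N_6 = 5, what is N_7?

-13

Intervening sets N_6 = 5 and removes its equation (N_6 := max(N_4, N_1)).
N_2 = -N_1 + 2  [with N_1=3]  = -1
N_7 = 3·N_2 - N_6 - 5  [with N_2=-1, N_6=5]  = -13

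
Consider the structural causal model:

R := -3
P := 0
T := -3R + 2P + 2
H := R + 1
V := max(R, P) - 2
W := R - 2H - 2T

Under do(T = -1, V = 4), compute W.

Setting T = -1, V = 4 by intervention discards those variables' equations.
H = R + 1  [with R=-3]  = -2
W = R - 2H - 2T  [with R=-3, H=-2, T=-1]  = 3

3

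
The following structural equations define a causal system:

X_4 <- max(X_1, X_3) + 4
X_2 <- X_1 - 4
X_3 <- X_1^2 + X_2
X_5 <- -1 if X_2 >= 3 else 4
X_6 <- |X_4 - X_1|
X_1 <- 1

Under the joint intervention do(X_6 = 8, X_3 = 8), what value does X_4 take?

Under do(X_6 = 8, X_3 = 8), each intervened variable's structural equation is replaced by its fixed value.
X_4 = max(X_1, X_3) + 4  [with X_1=1, X_3=8]  = 12

12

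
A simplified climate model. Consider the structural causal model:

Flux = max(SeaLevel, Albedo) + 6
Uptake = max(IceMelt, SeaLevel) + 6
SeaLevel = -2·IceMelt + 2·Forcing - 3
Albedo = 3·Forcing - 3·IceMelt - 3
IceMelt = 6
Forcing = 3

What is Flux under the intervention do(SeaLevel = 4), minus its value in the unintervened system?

Intervening sets SeaLevel = 4 and removes its equation (SeaLevel = -2·IceMelt + 2·Forcing - 3).
Albedo = 3·Forcing - 3·IceMelt - 3  [with Forcing=3, IceMelt=6]  = -12
Flux = max(SeaLevel, Albedo) + 6  [with SeaLevel=4, Albedo=-12]  = 10
Without intervention: Albedo = 3·Forcing - 3·IceMelt - 3  [with Forcing=3, IceMelt=6]  = -12; SeaLevel = -2·IceMelt + 2·Forcing - 3  [with IceMelt=6, Forcing=3]  = -9; Flux = max(SeaLevel, Albedo) + 6  [with SeaLevel=-9, Albedo=-12]  = -3.
Change = 10 − (-3) = 13.

13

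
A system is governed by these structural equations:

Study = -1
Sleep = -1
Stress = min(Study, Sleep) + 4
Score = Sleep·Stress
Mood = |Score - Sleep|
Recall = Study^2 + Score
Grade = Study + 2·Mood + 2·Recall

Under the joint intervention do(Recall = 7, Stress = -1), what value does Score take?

Under do(Recall = 7, Stress = -1), each intervened variable's structural equation is replaced by its fixed value.
Score = Sleep·Stress  [with Sleep=-1, Stress=-1]  = 1

1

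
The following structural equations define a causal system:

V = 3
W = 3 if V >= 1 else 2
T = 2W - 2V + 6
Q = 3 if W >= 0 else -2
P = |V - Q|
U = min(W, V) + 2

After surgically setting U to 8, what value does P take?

do(U=8) replaces the equation U = min(W, V) + 2 with the constant U = 8.
Since P is not a descendant of the intervened variable, it is unaffected.
W = 3 if V >= 1 else 2  [with V=3]  = 3
Q = 3 if W >= 0 else -2  [with W=3]  = 3
P = |V - Q|  [with V=3, Q=3]  = 0

0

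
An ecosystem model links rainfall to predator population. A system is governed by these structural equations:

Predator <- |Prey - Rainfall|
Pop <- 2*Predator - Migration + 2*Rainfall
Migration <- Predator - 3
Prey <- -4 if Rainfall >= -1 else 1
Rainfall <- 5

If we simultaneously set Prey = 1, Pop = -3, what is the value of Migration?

The joint intervention fixes Prey = 1, Pop = -3, removing each variable's own equation.
Predator = |Prey - Rainfall|  [with Prey=1, Rainfall=5]  = 4
Migration = Predator - 3  [with Predator=4]  = 1

1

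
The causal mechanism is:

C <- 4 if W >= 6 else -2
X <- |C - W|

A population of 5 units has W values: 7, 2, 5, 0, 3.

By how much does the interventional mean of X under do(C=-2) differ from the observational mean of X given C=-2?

0.9

do(C=-2) breaks C's dependence on W. With C=-2 fixed, X across the units is 9, 4, 7, 2, 5, mean 5.4.
Conditioning on C=-2 selects the 4 unit(s) with W ∈ {2, 5, 0, 3}. Their X values: 4, 7, 2, 5. Mean = 4.5.
Difference = 5.4 − 4.5 = 0.9.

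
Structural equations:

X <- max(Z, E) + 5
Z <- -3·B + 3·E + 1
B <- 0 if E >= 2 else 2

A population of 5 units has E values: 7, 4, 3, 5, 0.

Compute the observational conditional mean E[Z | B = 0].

E[Z|B=0] averages over only the 4 units with B=0 (E = 7, 4, 3, 5): Z = 22, 13, 10, 16, mean 15.25.

15.25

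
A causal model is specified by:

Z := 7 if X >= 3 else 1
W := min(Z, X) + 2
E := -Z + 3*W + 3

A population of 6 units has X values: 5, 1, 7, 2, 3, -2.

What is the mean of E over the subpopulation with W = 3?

11

Conditioning on W=3 selects the 2 unit(s) with X ∈ {1, 2}. Their E values: 11, 11. Mean = 11.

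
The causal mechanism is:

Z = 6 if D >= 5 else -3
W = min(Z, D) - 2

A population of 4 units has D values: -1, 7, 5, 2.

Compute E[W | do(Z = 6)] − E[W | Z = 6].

Under do(Z=6), Z's equation is replaced by Z=6 for every unit. Per-unit W: -3, 4, 3, 0. Mean = 1.
Observing Z=6 restricts to units where Z's equation naturally yields 6: D ∈ {7, 5}. In that subpopulation W = 4, 3, mean 3.5.
Difference = 1 − 3.5 = -2.5.

-2.5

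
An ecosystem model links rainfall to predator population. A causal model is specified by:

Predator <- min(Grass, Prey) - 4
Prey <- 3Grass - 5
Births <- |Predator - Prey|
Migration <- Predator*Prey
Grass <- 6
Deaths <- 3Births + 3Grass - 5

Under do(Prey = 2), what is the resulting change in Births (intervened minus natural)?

Under do(Prey=2), the mechanism Prey <- 3Grass - 5 is discarded; Prey is fixed at 2.
Predator = min(Grass, Prey) - 4  [with Grass=6, Prey=2]  = -2
Births = |Predator - Prey|  [with Predator=-2, Prey=2]  = 4
Without intervention: Prey = 3Grass - 5  [with Grass=6]  = 13; Predator = min(Grass, Prey) - 4  [with Grass=6, Prey=13]  = 2; Births = |Predator - Prey|  [with Predator=2, Prey=13]  = 11.
Change = 4 − 11 = -7.

-7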